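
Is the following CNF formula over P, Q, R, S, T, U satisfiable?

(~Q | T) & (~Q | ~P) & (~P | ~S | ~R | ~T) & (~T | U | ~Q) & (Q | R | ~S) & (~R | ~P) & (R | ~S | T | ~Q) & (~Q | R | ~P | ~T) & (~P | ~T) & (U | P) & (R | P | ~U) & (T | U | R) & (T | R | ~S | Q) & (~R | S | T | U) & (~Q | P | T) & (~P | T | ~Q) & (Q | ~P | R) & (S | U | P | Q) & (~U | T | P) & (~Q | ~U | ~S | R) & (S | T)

Try Q = 1.
The clause (T) is unit, so T = 1.
The clause (~P) is unit, so P = 0.
The clause (U) is unit, so U = 1.
The clause (R) is unit, so R = 1.
Every clause is now satisfied; S is unconstrained.
A satisfying assignment: P: 0,  Q: 1,  R: 1,  S: 1,  T: 1,  U: 1.

Yes, satisfiable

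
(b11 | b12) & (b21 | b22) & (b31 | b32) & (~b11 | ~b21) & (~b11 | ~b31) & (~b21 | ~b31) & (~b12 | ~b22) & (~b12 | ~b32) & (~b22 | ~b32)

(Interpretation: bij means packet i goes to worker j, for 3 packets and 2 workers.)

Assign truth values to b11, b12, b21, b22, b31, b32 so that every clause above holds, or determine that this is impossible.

UNSATISFIABLE

Suppose b11 = 1.
Unit clause (~b21) forces b21 = 0.
Unit clause (b22) forces b22 = 1.
Unit clause (~b31) forces b31 = 0.
Unit clause (b32) forces b32 = 1.
That conflicts with the unit clause (~b32).
Undo b11 and try b11 = 0.
Unit clause (b12) forces b12 = 1.
Unit clause (~b22) forces b22 = 0.
Unit clause (b21) forces b21 = 1.
Unit clause (~b31) forces b31 = 0.
Unit clause (b32) forces b32 = 1.
That conflicts with the unit clause (~b32).
Both values of b11 lead to a conflict.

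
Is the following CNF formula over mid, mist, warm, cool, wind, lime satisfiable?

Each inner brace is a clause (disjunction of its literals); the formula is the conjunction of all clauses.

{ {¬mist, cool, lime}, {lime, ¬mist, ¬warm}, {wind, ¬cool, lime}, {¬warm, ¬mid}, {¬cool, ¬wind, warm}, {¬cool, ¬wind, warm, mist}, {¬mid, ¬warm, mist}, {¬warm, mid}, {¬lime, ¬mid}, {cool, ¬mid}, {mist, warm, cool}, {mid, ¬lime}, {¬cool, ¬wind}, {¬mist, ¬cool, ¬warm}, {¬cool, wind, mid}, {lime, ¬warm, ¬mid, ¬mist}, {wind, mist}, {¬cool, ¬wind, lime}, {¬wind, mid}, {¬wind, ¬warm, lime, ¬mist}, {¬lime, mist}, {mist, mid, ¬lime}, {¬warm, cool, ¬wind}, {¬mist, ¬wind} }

No

Try warm = False.
Try cool = False.
Unit clause (¬mid) forces mid = False.
Unit clause (mist) forces mist = True.
Unit clause (lime) forces lime = True.
That conflicts with the unit clause (¬lime).
Backtrack on cool: now try cool = True.
Unit clause (¬wind) forces wind = False.
Unit clause (lime) forces lime = True.
Unit clause (¬mid) forces mid = False.
That conflicts with the unit clause (mid).
Neither cool = True nor cool = False works.
Backtrack on warm: now try warm = True.
Unit clause (¬mid) forces mid = False.
That conflicts with the unit clause (mid).
Neither warm = True nor warm = False works.
No assignment satisfies every clause.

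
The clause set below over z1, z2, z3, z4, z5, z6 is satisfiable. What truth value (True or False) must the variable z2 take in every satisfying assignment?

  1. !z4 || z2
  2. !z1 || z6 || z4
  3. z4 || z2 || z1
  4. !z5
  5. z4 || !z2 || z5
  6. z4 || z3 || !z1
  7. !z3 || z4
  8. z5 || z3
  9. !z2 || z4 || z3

Suppose z2 = false.
The clause (!z4) is unit, so z4 = false.
The clause (z1) is unit, so z1 = true.
The clause (z6) is unit, so z6 = true.
The clause (!z5) is unit, so z5 = false.
The clause (z3) is unit, so z3 = true.
That conflicts with the unit clause (!z3).
So every satisfying assignment has z2 = True.

True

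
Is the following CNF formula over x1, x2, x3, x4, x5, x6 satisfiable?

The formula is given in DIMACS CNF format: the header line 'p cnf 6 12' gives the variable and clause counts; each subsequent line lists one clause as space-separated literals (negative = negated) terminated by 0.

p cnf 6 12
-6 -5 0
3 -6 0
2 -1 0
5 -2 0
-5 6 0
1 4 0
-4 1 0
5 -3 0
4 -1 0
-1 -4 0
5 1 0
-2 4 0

No

Suppose x6 = False.
The clause (¬x5) is unit, so x5 = False.
The clause (¬x2) is unit, so x2 = False.
The clause (¬x1) is unit, so x1 = False.
Now (x1) is unsatisfied and unit — conflict.
That branch fails; take x6 = True instead.
The clause (¬x5) is unit, so x5 = False.
The clause (x3) is unit, so x3 = True.
Now (¬x3) is unsatisfied and unit — conflict.
Either choice for x6 ends in contradiction.
No assignment satisfies every clause.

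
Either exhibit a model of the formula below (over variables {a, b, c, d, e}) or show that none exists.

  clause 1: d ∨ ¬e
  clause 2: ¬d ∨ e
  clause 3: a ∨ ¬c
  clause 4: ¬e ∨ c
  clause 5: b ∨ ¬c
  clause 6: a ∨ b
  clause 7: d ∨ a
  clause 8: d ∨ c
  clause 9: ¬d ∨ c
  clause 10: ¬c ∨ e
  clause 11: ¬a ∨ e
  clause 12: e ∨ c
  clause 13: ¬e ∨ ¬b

Try d = True.
Unit clause (e) forces e = True.
Unit clause (c) forces c = True.
Unit clause (a) forces a = True.
Unit clause (b) forces b = True.
That conflicts with the unit clause (¬b).
That branch fails; take d = False instead.
Unit clause (¬e) forces e = False.
Unit clause (a) forces a = True.
That conflicts with the unit clause (¬a).
Either choice for d ends in contradiction.

UNSATISFIABLE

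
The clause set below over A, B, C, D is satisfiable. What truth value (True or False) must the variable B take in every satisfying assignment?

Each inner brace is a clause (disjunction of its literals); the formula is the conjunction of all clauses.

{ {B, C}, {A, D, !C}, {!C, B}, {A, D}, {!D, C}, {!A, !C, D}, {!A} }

Suppose B = false.
Unit clause (C) forces C = true.
Now (!C) is unsatisfied and unit — conflict.
So every satisfying assignment has B = True.

True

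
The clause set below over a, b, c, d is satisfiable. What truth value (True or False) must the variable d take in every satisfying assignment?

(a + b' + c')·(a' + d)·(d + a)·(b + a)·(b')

True

Suppose d = 0.
The clause (a') is unit, so a = 0.
Now (a) is unsatisfied and unit — conflict.
So every satisfying assignment has d = True.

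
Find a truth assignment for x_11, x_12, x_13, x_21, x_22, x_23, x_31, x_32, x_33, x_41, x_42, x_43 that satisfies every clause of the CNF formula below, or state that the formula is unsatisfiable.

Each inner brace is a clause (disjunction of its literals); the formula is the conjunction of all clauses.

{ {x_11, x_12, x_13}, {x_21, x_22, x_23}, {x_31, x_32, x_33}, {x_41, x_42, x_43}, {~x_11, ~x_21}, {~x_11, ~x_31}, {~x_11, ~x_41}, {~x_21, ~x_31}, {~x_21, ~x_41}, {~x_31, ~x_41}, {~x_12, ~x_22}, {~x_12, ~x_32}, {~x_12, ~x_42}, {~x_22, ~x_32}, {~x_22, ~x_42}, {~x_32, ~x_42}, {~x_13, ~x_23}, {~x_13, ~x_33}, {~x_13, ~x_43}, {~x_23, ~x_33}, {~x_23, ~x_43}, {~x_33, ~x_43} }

UNSATISFIABLE

Suppose x_11 = 0.
Suppose x_12 = 1.
(~x_22) alone gives x_22 = 0.
(~x_32) alone gives x_32 = 0.
(~x_42) alone gives x_42 = 0.
Suppose x_21 = 1.
(~x_31) alone gives x_31 = 0.
(x_33) alone gives x_33 = 1.
(~x_41) alone gives x_41 = 0.
(x_43) alone gives x_43 = 1.
Now (~x_43) is unsatisfied and unit — conflict.
That branch fails; take x_21 = 0 instead.
(x_23) alone gives x_23 = 1.
(~x_13) alone gives x_13 = 0.
(~x_33) alone gives x_33 = 0.
(x_31) alone gives x_31 = 1.
(~x_41) alone gives x_41 = 0.
(x_43) alone gives x_43 = 1.
Now (~x_43) is unsatisfied and unit — conflict.
Either choice for x_21 ends in contradiction.
That branch fails; take x_12 = 0 instead.
(x_13) alone gives x_13 = 1.
(~x_23) alone gives x_23 = 0.
(~x_33) alone gives x_33 = 0.
(~x_43) alone gives x_43 = 0.
Suppose x_21 = 1.
(~x_31) alone gives x_31 = 0.
(x_32) alone gives x_32 = 1.
(~x_41) alone gives x_41 = 0.
(x_42) alone gives x_42 = 1.
Now (~x_42) is unsatisfied and unit — conflict.
That branch fails; take x_21 = 0 instead.
(x_22) alone gives x_22 = 1.
(~x_32) alone gives x_32 = 0.
(x_31) alone gives x_31 = 1.
(~x_41) alone gives x_41 = 0.
(x_42) alone gives x_42 = 1.
Now (~x_42) is unsatisfied and unit — conflict.
Either choice for x_21 ends in contradiction.
Either choice for x_12 ends in contradiction.
That branch fails; take x_11 = 1 instead.
(~x_21) alone gives x_21 = 0.
(~x_31) alone gives x_31 = 0.
(~x_41) alone gives x_41 = 0.
Suppose x_22 = 1.
(~x_12) alone gives x_12 = 0.
(~x_32) alone gives x_32 = 0.
(x_33) alone gives x_33 = 1.
(~x_42) alone gives x_42 = 0.
(x_43) alone gives x_43 = 1.
Now (~x_43) is unsatisfied and unit — conflict.
That branch fails; take x_22 = 0 instead.
(x_23) alone gives x_23 = 1.
(~x_13) alone gives x_13 = 0.
(~x_33) alone gives x_33 = 0.
(x_32) alone gives x_32 = 1.
(~x_12) alone gives x_12 = 0.
(~x_42) alone gives x_42 = 0.
(x_43) alone gives x_43 = 1.
Now (~x_43) is unsatisfied and unit — conflict.
Either choice for x_22 ends in contradiction.
Either choice for x_11 ends in contradiction.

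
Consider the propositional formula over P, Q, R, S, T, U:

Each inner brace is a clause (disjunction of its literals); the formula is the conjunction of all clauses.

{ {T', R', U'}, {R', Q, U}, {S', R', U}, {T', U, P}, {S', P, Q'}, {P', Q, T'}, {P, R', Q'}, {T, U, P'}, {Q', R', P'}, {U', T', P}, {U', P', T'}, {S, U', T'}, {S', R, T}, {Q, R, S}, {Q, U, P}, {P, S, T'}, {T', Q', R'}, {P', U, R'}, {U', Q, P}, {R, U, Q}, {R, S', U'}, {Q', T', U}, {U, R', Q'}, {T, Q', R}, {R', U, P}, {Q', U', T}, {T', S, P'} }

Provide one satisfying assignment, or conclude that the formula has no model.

Suppose T = 0.
Suppose U = 1.
(Q') alone gives Q = 0.
(P) alone gives P = 1.
Suppose S = 1.
(R) alone gives R = 1.
Every clause now holds.

P: 1; Q: 0; R: 1; S: 1; T: 0; U: 1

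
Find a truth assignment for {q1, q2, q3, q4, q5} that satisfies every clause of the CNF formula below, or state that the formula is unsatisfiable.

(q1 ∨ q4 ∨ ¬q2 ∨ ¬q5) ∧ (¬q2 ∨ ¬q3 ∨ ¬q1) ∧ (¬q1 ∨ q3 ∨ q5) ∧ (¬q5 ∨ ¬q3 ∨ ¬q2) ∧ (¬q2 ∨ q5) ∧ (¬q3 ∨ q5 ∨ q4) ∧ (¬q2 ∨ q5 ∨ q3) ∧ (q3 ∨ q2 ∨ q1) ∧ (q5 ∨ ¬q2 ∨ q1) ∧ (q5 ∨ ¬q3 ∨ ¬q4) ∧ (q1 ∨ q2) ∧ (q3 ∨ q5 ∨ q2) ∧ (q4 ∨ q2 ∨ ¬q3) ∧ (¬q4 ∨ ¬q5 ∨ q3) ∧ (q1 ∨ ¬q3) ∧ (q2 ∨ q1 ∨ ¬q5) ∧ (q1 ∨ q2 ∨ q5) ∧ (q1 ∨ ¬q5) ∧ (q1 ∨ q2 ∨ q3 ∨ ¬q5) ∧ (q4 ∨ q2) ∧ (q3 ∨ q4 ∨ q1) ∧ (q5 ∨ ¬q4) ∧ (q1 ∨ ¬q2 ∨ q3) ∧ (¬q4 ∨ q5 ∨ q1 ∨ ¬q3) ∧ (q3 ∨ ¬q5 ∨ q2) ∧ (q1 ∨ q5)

q1: True, q2: False, q3: True, q4: True, q5: True

Suppose q2 = False.
The clause (q1) is unit, so q1 = True.
The clause (q4) is unit, so q4 = True.
The clause (q5) is unit, so q5 = True.
The clause (q3) is unit, so q3 = True.
Every clause now holds.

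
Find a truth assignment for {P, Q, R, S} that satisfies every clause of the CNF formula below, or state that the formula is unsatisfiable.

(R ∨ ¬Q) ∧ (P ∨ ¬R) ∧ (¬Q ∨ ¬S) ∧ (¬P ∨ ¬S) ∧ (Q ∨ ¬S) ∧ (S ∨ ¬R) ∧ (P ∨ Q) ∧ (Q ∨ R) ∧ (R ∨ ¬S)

UNSATISFIABLE

Suppose R = True.
From the singleton clause (P), P = True.
From the singleton clause (¬S), S = False.
That conflicts with the unit clause (S).
So R must be the other value — set R = False.
From the singleton clause (¬Q), Q = False.
That conflicts with the unit clause (Q).
Both values of R lead to a conflict.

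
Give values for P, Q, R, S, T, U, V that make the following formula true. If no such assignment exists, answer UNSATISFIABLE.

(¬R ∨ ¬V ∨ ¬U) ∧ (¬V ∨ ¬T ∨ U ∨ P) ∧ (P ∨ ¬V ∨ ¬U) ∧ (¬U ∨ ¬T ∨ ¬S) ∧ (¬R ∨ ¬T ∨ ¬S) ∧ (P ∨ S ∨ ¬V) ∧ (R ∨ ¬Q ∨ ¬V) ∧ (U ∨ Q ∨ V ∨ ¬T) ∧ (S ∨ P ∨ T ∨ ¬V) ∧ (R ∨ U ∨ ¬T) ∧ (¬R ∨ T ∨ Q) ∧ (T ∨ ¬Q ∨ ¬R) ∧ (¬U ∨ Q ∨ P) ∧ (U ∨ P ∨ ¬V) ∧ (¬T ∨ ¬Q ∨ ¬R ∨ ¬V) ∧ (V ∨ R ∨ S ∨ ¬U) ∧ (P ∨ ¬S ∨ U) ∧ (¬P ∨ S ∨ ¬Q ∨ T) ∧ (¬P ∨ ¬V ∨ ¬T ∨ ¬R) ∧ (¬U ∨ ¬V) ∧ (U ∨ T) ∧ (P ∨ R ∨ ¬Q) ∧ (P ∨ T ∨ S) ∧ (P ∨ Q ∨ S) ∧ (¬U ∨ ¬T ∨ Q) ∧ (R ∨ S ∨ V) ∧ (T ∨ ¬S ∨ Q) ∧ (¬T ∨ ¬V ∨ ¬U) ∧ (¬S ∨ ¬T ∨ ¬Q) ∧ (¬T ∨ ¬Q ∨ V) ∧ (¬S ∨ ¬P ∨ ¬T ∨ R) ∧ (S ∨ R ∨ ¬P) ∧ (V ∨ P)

Suppose U = True.
(¬V) alone gives V = False.
(P) alone gives P = True.
Suppose T = False.
Suppose R = False.
(S) alone gives S = True.
(Q) alone gives Q = True.
All clauses are satisfied.

P=True, Q=True, R=False, S=True, T=False, U=True, V=False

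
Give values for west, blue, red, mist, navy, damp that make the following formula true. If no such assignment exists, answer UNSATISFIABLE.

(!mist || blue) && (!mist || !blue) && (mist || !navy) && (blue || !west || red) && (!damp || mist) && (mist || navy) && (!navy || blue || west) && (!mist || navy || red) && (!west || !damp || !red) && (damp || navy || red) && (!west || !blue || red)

UNSATISFIABLE

Case mist = false:
Unit clause (!navy) forces navy = false.
That conflicts with the unit clause (navy).
Backtrack on mist: now try mist = true.
Unit clause (blue) forces blue = true.
That conflicts with the unit clause (!blue).
Either choice for mist ends in contradiction.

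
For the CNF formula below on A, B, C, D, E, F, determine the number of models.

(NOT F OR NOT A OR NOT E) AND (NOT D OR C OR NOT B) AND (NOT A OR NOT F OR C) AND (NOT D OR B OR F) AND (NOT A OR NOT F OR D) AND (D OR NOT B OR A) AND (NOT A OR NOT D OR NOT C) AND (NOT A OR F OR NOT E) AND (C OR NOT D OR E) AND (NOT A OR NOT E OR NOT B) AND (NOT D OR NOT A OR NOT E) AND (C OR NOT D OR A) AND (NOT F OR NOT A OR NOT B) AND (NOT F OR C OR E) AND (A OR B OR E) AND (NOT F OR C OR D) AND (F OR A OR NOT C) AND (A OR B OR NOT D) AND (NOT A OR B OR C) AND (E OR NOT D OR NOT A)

7

There are 2^6 = 64 truth assignments over (A, B, C, D, E, F).
Split on C. With C = true, the clauses containing C are satisfied and NOT C drops from the rest; 5 of the 2^5 = 32 assignments to the other variables satisfy what remains.
With C = false, by the same count on the reduced clause set, 2 assignments work.
Total: 5 + 2 = 7.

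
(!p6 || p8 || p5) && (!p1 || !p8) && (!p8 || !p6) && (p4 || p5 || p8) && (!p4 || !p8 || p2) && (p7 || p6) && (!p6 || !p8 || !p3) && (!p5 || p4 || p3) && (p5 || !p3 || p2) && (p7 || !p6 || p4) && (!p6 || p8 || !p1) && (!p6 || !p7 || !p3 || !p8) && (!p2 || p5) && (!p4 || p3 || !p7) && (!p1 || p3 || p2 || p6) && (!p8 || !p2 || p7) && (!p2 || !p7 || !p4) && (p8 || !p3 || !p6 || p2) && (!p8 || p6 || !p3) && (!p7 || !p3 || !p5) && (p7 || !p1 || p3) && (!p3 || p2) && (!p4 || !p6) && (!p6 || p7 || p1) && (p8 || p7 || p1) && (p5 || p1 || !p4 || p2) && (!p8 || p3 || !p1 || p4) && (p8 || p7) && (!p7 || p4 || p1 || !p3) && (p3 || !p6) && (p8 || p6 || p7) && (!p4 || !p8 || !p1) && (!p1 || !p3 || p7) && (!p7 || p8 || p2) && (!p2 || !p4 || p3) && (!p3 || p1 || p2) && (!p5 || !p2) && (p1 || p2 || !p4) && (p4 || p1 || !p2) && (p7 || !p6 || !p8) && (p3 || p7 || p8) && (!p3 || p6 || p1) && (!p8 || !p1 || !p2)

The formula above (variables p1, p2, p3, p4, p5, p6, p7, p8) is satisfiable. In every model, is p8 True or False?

Suppose p8 = false.
The clause (p7) is unit, so p7 = true.
The clause (p2) is unit, so p2 = true.
The clause (p5) is unit, so p5 = true.
But (!p5) is also a unit clause — contradiction.
So every satisfying assignment has p8 = True.

True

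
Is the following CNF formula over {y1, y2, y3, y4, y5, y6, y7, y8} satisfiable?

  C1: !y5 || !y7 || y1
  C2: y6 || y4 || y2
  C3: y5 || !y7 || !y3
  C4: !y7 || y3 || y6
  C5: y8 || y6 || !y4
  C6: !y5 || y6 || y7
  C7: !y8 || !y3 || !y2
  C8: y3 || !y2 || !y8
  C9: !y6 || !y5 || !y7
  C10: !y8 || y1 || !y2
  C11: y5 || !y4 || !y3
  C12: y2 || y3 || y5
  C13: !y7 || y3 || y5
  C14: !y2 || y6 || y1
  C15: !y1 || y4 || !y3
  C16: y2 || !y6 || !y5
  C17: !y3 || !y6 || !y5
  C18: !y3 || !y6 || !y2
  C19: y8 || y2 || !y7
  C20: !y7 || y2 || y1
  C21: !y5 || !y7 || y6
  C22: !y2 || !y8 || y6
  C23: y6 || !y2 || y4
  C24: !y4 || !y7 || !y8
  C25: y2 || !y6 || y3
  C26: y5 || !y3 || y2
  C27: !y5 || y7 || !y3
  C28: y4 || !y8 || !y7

Yes

Branch on y5: set y5 = true.
Branch on y7: set y7 = false.
From the singleton clause (y6), y6 = true.
From the singleton clause (y2), y2 = true.
From the singleton clause (!y3), y3 = false.
From the singleton clause (!y8), y8 = false.
No clause remains; y1, y4 are free.
A satisfying assignment: y1=false,  y2=true,  y3=false,  y4=true,  y5=true,  y6=true,  y7=false,  y8=false.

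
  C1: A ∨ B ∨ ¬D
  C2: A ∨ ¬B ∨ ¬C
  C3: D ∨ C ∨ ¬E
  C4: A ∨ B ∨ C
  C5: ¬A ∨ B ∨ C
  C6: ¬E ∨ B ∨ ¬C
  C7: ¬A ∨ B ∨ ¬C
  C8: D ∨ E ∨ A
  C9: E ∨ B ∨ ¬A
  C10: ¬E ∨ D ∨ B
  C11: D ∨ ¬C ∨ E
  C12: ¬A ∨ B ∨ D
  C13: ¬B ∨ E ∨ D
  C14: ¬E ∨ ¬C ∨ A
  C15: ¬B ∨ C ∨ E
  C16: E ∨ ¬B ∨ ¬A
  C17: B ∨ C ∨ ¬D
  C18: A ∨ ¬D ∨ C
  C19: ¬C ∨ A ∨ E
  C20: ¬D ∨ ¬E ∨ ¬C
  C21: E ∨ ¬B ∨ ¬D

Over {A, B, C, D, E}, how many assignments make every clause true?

2

There are 2^5 = 32 truth assignments over (A, B, C, D, E).
Split on E. With E = True, the clauses containing E are satisfied and ¬E drops from the rest; 2 of the 2^4 = 16 assignments to the other variables satisfy what remains.
With E = False, by the same count on the reduced clause set, 0 assignments work.
(One model: A=T, B=T, C=F, D=T, E=T.)
Total: 2 + 0 = 2.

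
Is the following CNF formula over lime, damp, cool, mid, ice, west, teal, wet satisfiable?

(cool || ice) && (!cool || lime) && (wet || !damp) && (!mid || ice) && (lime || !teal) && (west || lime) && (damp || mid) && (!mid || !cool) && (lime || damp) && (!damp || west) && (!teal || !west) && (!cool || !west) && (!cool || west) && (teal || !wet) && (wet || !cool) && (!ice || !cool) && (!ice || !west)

Satisfiable

Try cool = false.
From the singleton clause (ice), ice = true.
From the singleton clause (!west), west = false.
From the singleton clause (lime), lime = true.
From the singleton clause (!damp), damp = false.
From the singleton clause (mid), mid = true.
Try teal = true.
All clauses hold; wet can take either value.
A satisfying assignment: lime=true,  damp=false,  cool=false,  mid=true,  ice=true,  west=false,  teal=true,  wet=true.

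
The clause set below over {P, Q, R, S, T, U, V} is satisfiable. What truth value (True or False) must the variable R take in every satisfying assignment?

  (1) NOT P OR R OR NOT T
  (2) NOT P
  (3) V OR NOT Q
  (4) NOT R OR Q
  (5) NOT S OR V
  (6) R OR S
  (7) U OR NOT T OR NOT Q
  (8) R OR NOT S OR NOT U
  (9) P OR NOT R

Suppose R = true.
From the singleton clause (NOT P), P = false.
That conflicts with the unit clause (P).
So every satisfying assignment has R = False.

False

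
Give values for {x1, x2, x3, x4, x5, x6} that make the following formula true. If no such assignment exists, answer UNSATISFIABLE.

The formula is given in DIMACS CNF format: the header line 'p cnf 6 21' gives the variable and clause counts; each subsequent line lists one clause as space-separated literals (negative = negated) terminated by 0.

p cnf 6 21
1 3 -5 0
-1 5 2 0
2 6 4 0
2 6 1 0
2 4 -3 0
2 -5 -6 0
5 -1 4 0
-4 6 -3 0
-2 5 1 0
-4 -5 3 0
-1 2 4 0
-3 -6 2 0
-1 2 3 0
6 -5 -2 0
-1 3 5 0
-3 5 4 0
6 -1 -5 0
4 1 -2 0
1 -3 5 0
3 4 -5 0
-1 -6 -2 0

Branch on x1: set x1 = False.
Branch on x3: set x3 = False.
The clause (¬x5) is unit, so x5 = False.
The clause (¬x2) is unit, so x2 = False.
The clause (x6) is unit, so x6 = True.
Every clause is now satisfied; x4 is unconstrained.

x1: False, x2: False, x3: False, x4: True, x5: False, x6: True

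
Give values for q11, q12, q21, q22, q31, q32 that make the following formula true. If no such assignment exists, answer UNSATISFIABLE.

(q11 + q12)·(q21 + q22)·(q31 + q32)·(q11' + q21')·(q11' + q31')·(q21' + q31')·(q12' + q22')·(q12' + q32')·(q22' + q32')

Branch on q11: set q11 = 1.
Unit clause (q21') forces q21 = 0.
Unit clause (q22) forces q22 = 1.
Unit clause (q31') forces q31 = 0.
Unit clause (q32) forces q32 = 1.
Now (q32') is unsatisfied and unit — conflict.
Backtrack on q11: now try q11 = 0.
Unit clause (q12) forces q12 = 1.
Unit clause (q22') forces q22 = 0.
Unit clause (q21) forces q21 = 1.
Unit clause (q31') forces q31 = 0.
Unit clause (q32) forces q32 = 1.
Now (q32') is unsatisfied and unit — conflict.
Either choice for q11 ends in contradiction.

UNSATISFIABLE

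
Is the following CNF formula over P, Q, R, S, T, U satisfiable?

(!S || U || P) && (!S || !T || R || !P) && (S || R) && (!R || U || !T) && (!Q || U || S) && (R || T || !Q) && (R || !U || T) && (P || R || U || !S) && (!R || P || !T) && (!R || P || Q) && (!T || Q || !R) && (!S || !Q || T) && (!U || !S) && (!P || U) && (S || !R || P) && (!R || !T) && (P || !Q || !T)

Yes, satisfiable

Branch on S: set S = false.
From the singleton clause (R), R = true.
From the singleton clause (P), P = true.
From the singleton clause (U), U = true.
From the singleton clause (!T), T = false.
Every clause is now satisfied; Q is unconstrained.
A satisfying assignment: P: true, Q: false, R: true, S: false, T: false, U: true.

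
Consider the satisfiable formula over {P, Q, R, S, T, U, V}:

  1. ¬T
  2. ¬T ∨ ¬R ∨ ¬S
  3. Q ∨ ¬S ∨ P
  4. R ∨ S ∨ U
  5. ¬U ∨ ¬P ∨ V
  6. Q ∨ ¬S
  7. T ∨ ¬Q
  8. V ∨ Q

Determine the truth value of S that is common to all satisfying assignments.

False

Suppose S = True.
From the singleton clause (¬T), T = False.
From the singleton clause (Q), Q = True.
Now (¬Q) is unsatisfied and unit — conflict.
So every satisfying assignment has S = False.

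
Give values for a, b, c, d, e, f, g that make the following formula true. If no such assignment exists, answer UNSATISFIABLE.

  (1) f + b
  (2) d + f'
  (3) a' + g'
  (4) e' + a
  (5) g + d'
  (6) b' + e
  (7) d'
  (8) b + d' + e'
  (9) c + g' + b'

From the singleton clause (d'), d = 0.
From the singleton clause (f'), f = 0.
From the singleton clause (b), b = 1.
From the singleton clause (e), e = 1.
From the singleton clause (a), a = 1.
From the singleton clause (g'), g = 0.
No clause remains; c is free.

a: 1; b: 1; c: 1; d: 0; e: 1; f: 0; g: 0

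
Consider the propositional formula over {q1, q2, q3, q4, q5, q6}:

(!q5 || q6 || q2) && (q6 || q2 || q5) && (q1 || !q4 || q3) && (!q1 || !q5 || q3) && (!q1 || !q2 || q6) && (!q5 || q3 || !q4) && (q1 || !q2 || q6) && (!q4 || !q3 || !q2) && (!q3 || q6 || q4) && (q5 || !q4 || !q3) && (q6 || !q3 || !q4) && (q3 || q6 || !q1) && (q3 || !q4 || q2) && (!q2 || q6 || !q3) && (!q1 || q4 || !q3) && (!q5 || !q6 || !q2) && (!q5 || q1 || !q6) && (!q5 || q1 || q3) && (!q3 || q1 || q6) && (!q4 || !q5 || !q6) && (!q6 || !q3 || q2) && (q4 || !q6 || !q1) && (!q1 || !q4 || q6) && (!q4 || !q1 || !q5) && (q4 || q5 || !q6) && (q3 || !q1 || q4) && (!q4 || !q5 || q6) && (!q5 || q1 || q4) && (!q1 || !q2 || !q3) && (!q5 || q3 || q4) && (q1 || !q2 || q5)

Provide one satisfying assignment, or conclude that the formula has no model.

Case q5 = false:
Case q6 = true:
The clause (q4) is unit, so q4 = true.
The clause (!q3) is unit, so q3 = false.
The clause (q1) is unit, so q1 = true.
The clause (q2) is unit, so q2 = true.
Every clause now holds.

q1 ↦ true; q2 ↦ true; q3 ↦ false; q4 ↦ true; q5 ↦ false; q6 ↦ true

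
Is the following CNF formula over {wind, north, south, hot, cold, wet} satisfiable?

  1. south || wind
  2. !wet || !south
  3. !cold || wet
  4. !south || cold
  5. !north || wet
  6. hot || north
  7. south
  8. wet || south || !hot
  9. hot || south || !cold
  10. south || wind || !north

No

(south) alone gives south = true.
(!wet) alone gives wet = false.
(!cold) alone gives cold = false.
That conflicts with the unit clause (cold).
No assignment satisfies every clause.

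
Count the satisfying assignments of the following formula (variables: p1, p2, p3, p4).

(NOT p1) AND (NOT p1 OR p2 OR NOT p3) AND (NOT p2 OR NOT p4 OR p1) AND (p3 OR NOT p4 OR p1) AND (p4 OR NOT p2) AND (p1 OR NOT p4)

There are 2^4 = 16 truth assignments over (p1, p2, p3, p4).
Split on p3. With p3 = true, the clauses containing p3 are satisfied and NOT p3 drops from the rest; 1 of the 2^3 = 8 assignments to the other variables satisfy what remains.
With p3 = false, by the same count on the reduced clause set, 1 assignment works.
Total: 1 + 1 = 2.

2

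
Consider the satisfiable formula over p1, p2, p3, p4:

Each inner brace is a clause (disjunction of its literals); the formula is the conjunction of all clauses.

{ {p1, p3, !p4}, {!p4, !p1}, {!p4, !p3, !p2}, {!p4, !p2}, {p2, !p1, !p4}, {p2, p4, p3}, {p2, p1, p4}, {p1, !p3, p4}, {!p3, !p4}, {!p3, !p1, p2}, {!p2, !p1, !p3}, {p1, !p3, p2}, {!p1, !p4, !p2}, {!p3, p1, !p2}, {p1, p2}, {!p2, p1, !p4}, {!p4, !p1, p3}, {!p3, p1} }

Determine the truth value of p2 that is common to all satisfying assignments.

Suppose p2 = false.
Unit clause (p1) forces p1 = true.
Unit clause (!p4) forces p4 = false.
Unit clause (p3) forces p3 = true.
Now (!p3) is unsatisfied and unit — conflict.
So every satisfying assignment has p2 = True.

True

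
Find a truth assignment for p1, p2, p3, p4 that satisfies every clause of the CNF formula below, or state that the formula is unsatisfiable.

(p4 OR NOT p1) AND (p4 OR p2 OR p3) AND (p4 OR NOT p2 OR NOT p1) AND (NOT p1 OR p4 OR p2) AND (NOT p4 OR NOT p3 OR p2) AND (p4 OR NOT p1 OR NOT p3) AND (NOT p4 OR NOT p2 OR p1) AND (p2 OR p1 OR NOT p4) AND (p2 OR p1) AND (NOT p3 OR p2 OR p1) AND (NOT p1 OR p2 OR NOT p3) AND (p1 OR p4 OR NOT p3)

Try p4 = true.
Try p3 = false.
Try p2 = false.
The clause (p1) is unit, so p1 = true.
This assignment satisfies each clause.

p1: true, p2: false, p3: false, p4: true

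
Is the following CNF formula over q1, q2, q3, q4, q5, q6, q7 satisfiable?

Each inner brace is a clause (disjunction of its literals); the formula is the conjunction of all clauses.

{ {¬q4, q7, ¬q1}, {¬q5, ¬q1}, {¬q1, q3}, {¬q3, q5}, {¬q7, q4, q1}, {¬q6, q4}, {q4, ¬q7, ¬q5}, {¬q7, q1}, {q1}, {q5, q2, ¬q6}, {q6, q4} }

The clause (q1) is unit, so q1 = True.
The clause (¬q5) is unit, so q5 = False.
The clause (q3) is unit, so q3 = True.
That conflicts with the unit clause (¬q3).
No assignment satisfies every clause.

No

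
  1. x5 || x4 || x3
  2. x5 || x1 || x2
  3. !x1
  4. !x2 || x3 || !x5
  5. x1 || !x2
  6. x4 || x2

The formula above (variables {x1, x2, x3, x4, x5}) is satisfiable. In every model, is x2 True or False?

Suppose x2 = true.
From the singleton clause (!x1), x1 = false.
Now (x1) is unsatisfied and unit — conflict.
So every satisfying assignment has x2 = False.

False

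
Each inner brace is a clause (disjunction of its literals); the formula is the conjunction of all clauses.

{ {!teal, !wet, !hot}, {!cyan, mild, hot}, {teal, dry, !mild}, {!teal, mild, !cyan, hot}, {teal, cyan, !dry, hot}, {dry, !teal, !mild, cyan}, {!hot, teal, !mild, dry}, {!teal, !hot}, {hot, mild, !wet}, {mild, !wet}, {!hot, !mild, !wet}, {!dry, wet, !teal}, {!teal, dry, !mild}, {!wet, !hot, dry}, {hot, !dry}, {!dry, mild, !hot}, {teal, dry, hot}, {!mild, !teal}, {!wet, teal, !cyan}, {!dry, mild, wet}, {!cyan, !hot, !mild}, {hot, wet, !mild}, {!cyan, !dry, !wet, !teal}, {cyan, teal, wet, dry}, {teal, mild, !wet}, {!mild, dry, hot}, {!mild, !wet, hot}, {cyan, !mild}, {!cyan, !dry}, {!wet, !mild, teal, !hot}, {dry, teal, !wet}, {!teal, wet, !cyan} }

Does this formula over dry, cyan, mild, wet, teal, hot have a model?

Suppose teal = true.
Unit clause (!hot) forces hot = false.
Unit clause (!dry) forces dry = false.
Unit clause (!mild) forces mild = false.
Unit clause (!cyan) forces cyan = false.
Unit clause (!wet) forces wet = false.
Every clause now holds.
A satisfying assignment: dry: false, cyan: false, mild: false, wet: false, teal: true, hot: false.

Satisfiable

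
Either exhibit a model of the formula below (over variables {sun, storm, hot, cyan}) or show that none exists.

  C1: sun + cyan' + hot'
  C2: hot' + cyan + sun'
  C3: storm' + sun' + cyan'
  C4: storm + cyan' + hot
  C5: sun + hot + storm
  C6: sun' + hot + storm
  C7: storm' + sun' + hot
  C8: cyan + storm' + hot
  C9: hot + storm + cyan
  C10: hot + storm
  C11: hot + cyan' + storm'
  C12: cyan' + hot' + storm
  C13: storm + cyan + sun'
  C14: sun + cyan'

sun: 0, storm: 0, hot: 1, cyan: 0

Try hot = 1.
Try sun = 0.
The clause (cyan') is unit, so cyan = 0.
All clauses hold; storm can take either value.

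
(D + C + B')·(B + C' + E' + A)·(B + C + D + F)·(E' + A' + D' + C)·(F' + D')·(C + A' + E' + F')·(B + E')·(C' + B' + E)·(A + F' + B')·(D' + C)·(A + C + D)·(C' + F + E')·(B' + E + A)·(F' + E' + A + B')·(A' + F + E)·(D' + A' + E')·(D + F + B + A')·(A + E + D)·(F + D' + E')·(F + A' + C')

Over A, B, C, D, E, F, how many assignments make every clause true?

There are 2^6 = 64 truth assignments over (A, B, C, D, E, F).
Split on A. With A = 1, the clauses containing A are satisfied and A' drops from the rest; 3 of the 2^5 = 32 assignments to the other variables satisfy what remains.
With A = 0, by the same count on the reduced clause set, 1 assignment works.
(One model: A=F, B=F, C=T, D=T, E=F, F=F.)
Total: 3 + 1 = 4.

4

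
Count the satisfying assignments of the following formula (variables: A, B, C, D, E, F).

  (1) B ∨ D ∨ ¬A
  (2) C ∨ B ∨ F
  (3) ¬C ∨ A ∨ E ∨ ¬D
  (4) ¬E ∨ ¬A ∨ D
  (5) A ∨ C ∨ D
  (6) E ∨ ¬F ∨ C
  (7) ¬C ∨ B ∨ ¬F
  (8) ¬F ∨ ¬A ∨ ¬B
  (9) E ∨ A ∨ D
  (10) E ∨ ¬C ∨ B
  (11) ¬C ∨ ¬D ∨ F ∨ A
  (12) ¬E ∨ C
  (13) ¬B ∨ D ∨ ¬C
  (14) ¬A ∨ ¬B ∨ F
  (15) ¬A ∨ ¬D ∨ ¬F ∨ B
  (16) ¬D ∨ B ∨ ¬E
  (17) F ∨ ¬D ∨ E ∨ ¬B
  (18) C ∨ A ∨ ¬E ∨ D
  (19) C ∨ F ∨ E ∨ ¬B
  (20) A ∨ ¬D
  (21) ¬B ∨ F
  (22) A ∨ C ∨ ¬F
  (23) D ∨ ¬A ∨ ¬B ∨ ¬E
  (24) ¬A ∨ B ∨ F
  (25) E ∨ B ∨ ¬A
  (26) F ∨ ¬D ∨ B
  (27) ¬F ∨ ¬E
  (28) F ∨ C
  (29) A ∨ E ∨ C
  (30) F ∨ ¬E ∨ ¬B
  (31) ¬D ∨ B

1

There are 2^6 = 64 truth assignments over (A, B, C, D, E, F).
Split on C. With C = True, the clauses containing C are satisfied and ¬C drops from the rest; 1 of the 2^5 = 32 assignments to the other variables satisfy what remains.
With C = False, by the same count on the reduced clause set, 0 assignments work.
(One model: A=F, B=F, C=T, D=F, E=T, F=F.)
Total: 1 + 0 = 1.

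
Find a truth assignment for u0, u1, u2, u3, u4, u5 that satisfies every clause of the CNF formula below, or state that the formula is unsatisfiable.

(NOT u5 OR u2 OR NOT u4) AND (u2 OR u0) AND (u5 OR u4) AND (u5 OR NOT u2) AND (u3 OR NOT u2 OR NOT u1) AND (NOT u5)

Unit clause (NOT u5) forces u5 = false.
Unit clause (u4) forces u4 = true.
Unit clause (NOT u2) forces u2 = false.
Unit clause (u0) forces u0 = true.
No clause remains; u1, u3 are free.

u0: true,  u1: true,  u2: false,  u3: true,  u4: true,  u5: false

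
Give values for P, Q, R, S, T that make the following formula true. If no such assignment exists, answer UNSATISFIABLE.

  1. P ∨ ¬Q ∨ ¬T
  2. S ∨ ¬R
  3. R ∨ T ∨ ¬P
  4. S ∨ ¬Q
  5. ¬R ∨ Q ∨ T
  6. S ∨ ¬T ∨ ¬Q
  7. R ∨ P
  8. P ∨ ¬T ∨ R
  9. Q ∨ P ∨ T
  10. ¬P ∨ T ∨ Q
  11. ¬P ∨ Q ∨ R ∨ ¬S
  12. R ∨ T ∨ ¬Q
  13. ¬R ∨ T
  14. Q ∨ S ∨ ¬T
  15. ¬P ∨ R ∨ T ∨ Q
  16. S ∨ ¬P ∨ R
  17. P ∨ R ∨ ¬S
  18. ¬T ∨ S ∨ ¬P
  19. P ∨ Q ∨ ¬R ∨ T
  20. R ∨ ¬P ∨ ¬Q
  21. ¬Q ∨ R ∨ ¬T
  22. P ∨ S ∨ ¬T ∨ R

Suppose S = True.
Suppose R = True.
The clause (T) is unit, so T = True.
Suppose P = True.
No clause remains; Q is free.

P ↦ True; Q ↦ False; R ↦ True; S ↦ True; T ↦ True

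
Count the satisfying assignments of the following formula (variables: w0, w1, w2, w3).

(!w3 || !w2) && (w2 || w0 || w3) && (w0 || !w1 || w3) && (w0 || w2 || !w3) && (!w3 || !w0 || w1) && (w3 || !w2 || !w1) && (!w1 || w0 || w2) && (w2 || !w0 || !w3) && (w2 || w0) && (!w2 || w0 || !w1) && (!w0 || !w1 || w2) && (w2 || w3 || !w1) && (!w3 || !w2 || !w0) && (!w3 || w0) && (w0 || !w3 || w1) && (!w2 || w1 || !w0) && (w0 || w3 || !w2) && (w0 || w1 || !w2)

There are 2^4 = 16 truth assignments over (w0, w1, w2, w3).
Check each against the 18 clauses (columns in the order w0, w1, w2, w3):
  F F F F  ✗ fails (w2 || w0 || w3)
  F F F T  ✗ fails (w0 || w2 || !w3)
  F F T F  ✗ fails (w0 || w3 || !w2)
  F F T T  ✗ fails (!w3 || !w2)
  F T F F  ✗ fails (w2 || w0 || w3)
  F T F T  ✗ fails (w0 || w2 || !w3)
  F T T F  ✗ fails (w0 || !w1 || w3)
  F T T T  ✗ fails (!w3 || !w2)
  T F F F  ✓ satisfies all
  T F F T  ✗ fails (!w3 || !w0 || w1)
  T F T F  ✗ fails (!w2 || w1 || !w0)
  T F T T  ✗ fails (!w3 || !w2)
  T T F F  ✗ fails (!w0 || !w1 || w2)
  T T F T  ✗ fails (w2 || !w0 || !w3)
  T T T F  ✗ fails (w3 || !w2 || !w1)
  T T T T  ✗ fails (!w3 || !w2)
1 of the 16 rows is a model.

1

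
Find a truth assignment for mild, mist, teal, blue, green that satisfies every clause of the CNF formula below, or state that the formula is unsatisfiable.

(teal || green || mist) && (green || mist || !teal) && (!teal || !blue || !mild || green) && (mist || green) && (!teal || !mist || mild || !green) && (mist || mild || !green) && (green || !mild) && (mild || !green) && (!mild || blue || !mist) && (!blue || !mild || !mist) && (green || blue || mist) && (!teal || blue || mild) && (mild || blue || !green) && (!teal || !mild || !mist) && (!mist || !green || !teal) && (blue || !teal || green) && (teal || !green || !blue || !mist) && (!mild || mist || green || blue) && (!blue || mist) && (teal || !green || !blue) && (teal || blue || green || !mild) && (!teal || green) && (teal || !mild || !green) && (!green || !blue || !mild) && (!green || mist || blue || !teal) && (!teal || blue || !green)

Branch on mist: set mist = true.
Branch on green: set green = false.
Unit clause (!mild) forces mild = false.
Unit clause (!teal) forces teal = false.
All clauses hold; blue can take either value.

mild ↦ false, mist ↦ true, teal ↦ false, blue ↦ false, green ↦ false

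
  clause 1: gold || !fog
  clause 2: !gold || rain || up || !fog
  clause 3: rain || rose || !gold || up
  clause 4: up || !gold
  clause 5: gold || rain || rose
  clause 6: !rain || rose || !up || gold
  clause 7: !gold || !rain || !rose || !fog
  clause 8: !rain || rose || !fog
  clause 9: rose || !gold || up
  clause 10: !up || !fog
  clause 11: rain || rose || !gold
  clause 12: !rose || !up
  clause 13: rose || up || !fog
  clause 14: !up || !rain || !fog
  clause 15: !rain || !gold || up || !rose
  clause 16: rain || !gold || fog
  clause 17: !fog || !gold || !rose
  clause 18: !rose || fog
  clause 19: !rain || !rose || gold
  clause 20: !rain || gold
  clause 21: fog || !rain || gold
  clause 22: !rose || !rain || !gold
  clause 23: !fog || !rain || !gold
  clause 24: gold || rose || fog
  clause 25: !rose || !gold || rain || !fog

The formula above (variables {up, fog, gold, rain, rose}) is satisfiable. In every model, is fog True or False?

Suppose fog = true.
(gold) alone gives gold = true.
(up) alone gives up = true.
Now (!up) is unsatisfied and unit — conflict.
So every satisfying assignment has fog = False.

False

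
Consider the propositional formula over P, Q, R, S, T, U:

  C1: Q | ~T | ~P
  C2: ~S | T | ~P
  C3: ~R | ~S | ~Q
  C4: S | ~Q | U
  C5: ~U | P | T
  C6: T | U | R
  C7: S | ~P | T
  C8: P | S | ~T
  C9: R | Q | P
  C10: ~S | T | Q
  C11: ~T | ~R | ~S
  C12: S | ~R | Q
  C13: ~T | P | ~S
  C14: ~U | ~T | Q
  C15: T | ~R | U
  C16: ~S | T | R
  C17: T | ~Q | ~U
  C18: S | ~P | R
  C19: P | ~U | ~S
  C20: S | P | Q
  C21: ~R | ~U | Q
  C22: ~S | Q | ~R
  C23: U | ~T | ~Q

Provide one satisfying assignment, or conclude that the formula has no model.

P: 1,  Q: 1,  R: 1,  S: 0,  T: 1,  U: 1

Branch on Q: set Q = 1.
Branch on R: set R = 1.
Unit clause (~S) forces S = 0.
Unit clause (U) forces U = 1.
Unit clause (T) forces T = 1.
Unit clause (P) forces P = 1.
This assignment satisfies each clause.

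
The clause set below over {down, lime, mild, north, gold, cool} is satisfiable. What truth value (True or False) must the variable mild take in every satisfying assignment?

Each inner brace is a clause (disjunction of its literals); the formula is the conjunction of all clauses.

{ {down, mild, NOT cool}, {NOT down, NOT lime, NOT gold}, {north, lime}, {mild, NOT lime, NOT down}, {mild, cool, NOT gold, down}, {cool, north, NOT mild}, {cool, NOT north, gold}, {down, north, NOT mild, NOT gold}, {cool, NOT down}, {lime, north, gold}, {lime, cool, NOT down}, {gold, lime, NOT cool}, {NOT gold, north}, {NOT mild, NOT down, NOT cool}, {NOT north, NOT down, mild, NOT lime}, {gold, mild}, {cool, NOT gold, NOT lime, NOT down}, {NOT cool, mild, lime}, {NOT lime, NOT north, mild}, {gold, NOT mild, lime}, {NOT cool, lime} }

True

Suppose mild = false.
Unit clause (gold) forces gold = true.
Unit clause (north) forces north = true.
Unit clause (NOT lime) forces lime = false.
Unit clause (NOT cool) forces cool = false.
Unit clause (down) forces down = true.
That conflicts with the unit clause (NOT down).
So every satisfying assignment has mild = True.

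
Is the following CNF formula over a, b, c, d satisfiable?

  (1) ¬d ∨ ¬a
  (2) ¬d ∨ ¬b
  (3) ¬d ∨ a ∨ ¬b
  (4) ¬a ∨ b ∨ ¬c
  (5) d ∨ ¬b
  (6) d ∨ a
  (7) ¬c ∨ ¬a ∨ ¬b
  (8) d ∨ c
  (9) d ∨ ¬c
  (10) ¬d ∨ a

Try d = False.
The clause (¬b) is unit, so b = False.
The clause (a) is unit, so a = True.
The clause (¬c) is unit, so c = False.
But (c) is also a unit clause — contradiction.
That branch fails; take d = True instead.
The clause (¬a) is unit, so a = False.
But (a) is also a unit clause — contradiction.
Either choice for d ends in contradiction.
No assignment satisfies every clause.

No, unsatisfiable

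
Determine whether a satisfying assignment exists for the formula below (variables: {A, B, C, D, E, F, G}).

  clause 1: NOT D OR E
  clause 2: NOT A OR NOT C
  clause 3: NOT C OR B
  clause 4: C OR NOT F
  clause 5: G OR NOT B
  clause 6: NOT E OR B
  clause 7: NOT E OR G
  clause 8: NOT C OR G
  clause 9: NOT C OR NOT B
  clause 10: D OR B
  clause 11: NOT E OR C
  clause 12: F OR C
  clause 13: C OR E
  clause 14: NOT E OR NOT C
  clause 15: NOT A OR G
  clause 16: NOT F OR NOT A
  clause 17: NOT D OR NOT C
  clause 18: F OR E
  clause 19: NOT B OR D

Suppose D = false.
From the singleton clause (B), B = true.
That conflicts with the unit clause (NOT B).
So D must be the other value — set D = true.
From the singleton clause (E), E = true.
From the singleton clause (B), B = true.
From the singleton clause (G), G = true.
From the singleton clause (NOT C), C = false.
That conflicts with the unit clause (C).
Neither D = true nor D = false works.
No assignment satisfies every clause.

No, unsatisfiable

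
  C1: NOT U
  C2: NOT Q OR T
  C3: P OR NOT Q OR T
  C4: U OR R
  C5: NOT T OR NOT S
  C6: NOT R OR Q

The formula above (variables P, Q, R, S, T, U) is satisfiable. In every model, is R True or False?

Suppose R = false.
(NOT U) alone gives U = false.
But (U) is also a unit clause — contradiction.
So every satisfying assignment has R = True.

True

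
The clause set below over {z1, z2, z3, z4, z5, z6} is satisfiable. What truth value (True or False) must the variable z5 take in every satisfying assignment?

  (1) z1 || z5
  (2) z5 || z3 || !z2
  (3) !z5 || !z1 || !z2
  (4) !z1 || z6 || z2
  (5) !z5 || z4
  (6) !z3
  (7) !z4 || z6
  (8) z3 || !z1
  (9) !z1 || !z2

True

Suppose z5 = false.
The clause (z1) is unit, so z1 = true.
The clause (!z3) is unit, so z3 = false.
But (z3) is also a unit clause — contradiction.
So every satisfying assignment has z5 = True.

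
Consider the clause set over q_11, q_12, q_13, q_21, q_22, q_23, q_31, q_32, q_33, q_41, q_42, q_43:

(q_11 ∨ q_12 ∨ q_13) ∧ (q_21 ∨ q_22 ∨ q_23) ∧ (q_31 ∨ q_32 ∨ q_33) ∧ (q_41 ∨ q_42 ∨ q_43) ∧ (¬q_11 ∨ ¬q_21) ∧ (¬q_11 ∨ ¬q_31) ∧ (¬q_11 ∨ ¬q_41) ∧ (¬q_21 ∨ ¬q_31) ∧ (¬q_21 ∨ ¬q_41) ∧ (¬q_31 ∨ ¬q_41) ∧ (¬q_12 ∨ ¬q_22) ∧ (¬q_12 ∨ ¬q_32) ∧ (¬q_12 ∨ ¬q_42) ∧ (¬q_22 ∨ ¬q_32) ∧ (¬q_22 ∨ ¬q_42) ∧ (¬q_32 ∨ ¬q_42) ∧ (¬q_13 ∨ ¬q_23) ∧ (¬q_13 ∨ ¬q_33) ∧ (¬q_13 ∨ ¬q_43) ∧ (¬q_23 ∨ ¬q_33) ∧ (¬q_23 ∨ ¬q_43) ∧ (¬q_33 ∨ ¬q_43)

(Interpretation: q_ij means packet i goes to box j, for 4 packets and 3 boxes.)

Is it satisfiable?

Branch on q_11: set q_11 = False.
Branch on q_12: set q_12 = True.
Unit clause (¬q_22) forces q_22 = False.
Unit clause (¬q_32) forces q_32 = False.
Unit clause (¬q_42) forces q_42 = False.
Branch on q_21: set q_21 = True.
Unit clause (¬q_31) forces q_31 = False.
Unit clause (q_33) forces q_33 = True.
Unit clause (¬q_41) forces q_41 = False.
Unit clause (q_43) forces q_43 = True.
That conflicts with the unit clause (¬q_43).
That branch fails; take q_21 = False instead.
Unit clause (q_23) forces q_23 = True.
Unit clause (¬q_13) forces q_13 = False.
Unit clause (¬q_33) forces q_33 = False.
Unit clause (q_31) forces q_31 = True.
Unit clause (¬q_41) forces q_41 = False.
Unit clause (q_43) forces q_43 = True.
That conflicts with the unit clause (¬q_43).
Both values of q_21 lead to a conflict.
That branch fails; take q_12 = False instead.
Unit clause (q_13) forces q_13 = True.
Unit clause (¬q_23) forces q_23 = False.
Unit clause (¬q_33) forces q_33 = False.
Unit clause (¬q_43) forces q_43 = False.
Branch on q_21: set q_21 = True.
Unit clause (¬q_31) forces q_31 = False.
Unit clause (q_32) forces q_32 = True.
Unit clause (¬q_41) forces q_41 = False.
Unit clause (q_42) forces q_42 = True.
That conflicts with the unit clause (¬q_42).
That branch fails; take q_21 = False instead.
Unit clause (q_22) forces q_22 = True.
Unit clause (¬q_32) forces q_32 = False.
Unit clause (q_31) forces q_31 = True.
Unit clause (¬q_41) forces q_41 = False.
Unit clause (q_42) forces q_42 = True.
That conflicts with the unit clause (¬q_42).
Both values of q_21 lead to a conflict.
Both values of q_12 lead to a conflict.
That branch fails; take q_11 = True instead.
Unit clause (¬q_21) forces q_21 = False.
Unit clause (¬q_31) forces q_31 = False.
Unit clause (¬q_41) forces q_41 = False.
Branch on q_22: set q_22 = True.
Unit clause (¬q_12) forces q_12 = False.
Unit clause (¬q_32) forces q_32 = False.
Unit clause (q_33) forces q_33 = True.
Unit clause (¬q_42) forces q_42 = False.
Unit clause (q_43) forces q_43 = True.
That conflicts with the unit clause (¬q_43).
That branch fails; take q_22 = False instead.
Unit clause (q_23) forces q_23 = True.
Unit clause (¬q_13) forces q_13 = False.
Unit clause (¬q_33) forces q_33 = False.
Unit clause (q_32) forces q_32 = True.
Unit clause (¬q_12) forces q_12 = False.
Unit clause (¬q_42) forces q_42 = False.
Unit clause (q_43) forces q_43 = True.
That conflicts with the unit clause (¬q_43).
Both values of q_22 lead to a conflict.
Both values of q_11 lead to a conflict.
No assignment satisfies every clause.

No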